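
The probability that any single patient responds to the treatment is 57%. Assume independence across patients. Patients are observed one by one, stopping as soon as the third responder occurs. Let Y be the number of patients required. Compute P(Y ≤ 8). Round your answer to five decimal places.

0.92893

Finishing within 8 patients ⇔ at least 3 successes in the first 8. With X ~ Binomial(8, 0.57), P(Y ≤ 8) = 1 − P(X ≤ 2).
  k=0: C(8,0)·0.57^0·0.43^8 = 0.0011688
  k=1: C(8,1)·0.57^1·0.43^7 = 0.0123949
  k=2: C(8,2)·0.57^2·0.43^6 = 0.0575067
1 − 0.0710705 = 0.9289295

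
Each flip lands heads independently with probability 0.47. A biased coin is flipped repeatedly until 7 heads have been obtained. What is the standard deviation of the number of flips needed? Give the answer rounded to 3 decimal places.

Y = total flips until the seventh success; negative binomial with r=7, p=0.47.
SD(Y) = √[r(1−p)/p²] = √(16.79493) = 4.09816

4.098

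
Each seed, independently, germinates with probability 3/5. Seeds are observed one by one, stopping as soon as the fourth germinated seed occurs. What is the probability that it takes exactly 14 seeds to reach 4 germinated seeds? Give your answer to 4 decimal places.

Y = trial on which the fourth success occurs; negative binomial, r=4, p=0.60.
P(Y=14) = C(13,3) · p^4 · (1−p)^10
= 286 · 0.1296 · 0.00010486 = 0.003887

0.0039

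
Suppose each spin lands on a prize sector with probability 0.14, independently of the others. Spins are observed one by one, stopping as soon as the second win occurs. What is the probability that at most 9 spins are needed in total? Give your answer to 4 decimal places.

Finishing within 9 spins ⇔ at least 2 successes in the first 9. With X ~ Binomial(9, 0.14), P(Y ≤ 9) = 1 − P(X ≤ 1).
  k=0: C(9,0)·0.14^0·0.86^9 = 0.257327
  k=1: C(9,1)·0.14^1·0.86^8 = 0.377015
1 − 0.634342 = 0.365658

0.3657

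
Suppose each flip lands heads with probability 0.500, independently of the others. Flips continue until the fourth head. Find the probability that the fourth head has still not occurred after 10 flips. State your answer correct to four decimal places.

0.1719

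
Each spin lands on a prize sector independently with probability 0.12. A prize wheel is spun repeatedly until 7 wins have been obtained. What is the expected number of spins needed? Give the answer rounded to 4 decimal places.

Y = total spins until the seventh success; negative binomial with r=7, p=0.12.
E[Y] = r / p = 7 / 0.12 = 58.333333

58.3333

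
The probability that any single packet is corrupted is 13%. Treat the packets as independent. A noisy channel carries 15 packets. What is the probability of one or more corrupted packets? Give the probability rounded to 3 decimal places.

P(at least one) = 1 − P(none) = 1 − (1 − 0.13)^15
= 1 − 0.12382 = 0.87618

0.876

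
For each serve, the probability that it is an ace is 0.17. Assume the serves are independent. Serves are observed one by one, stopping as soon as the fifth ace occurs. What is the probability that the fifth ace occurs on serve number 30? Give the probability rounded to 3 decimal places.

Y = trial on which the fifth success occurs; negative binomial, r=5, p=0.17.
P(Y=30) = C(29,4) · p^5 · (1−p)^25
= 23751 · 0.00014199 · 0.0094831 = 0.03198

0.032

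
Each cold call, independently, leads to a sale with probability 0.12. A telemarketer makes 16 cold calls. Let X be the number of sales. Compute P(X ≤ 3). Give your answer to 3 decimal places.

0.884

X ~ Binomial(16, 0.12); P(X ≤ 3) = Σ C(16,k) p^k (1−p)^(16−k) over k:
  k=0: C(16,0)·0.12^0·0.88^16 = 0.12934
  k=1: C(16,1)·0.12^1·0.88^15 = 0.28219
  k=2: C(16,2)·0.12^2·0.88^14 = 0.28860
  k=3: C(16,3)·0.12^3·0.88^13 = 0.18366
Total = 0.88379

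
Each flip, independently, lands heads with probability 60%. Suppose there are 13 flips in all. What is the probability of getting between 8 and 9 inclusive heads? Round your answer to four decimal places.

X ~ Binomial(13, 0.60); P(8 ≤ X ≤ 9) = Σ C(13,k) p^k (1−p)^(13−k) over k:
  k=8: C(13,8)·0.60^8·0.40^5 = 0.221355
  k=9: C(13,9)·0.60^9·0.40^4 = 0.184462
Total = 0.405817

0.4058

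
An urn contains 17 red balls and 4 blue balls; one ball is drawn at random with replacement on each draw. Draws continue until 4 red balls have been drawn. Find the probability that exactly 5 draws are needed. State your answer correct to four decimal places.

Y = trial on which the fourth success occurs; negative binomial, r=4, p=0.809524.
P(Y=5) = C(4,3) · p^4 · (1−p)^1
= 4 · 0.42946 · 0.19048 = 0.327204

0.3272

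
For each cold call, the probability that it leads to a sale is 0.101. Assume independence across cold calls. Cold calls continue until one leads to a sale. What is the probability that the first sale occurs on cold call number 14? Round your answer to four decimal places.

0.0253

Geometric (trials to first success), p = 0.101.
P(Y = 14) = (1−p)^13 · p = 0.25054 · 0.101 = 0.025304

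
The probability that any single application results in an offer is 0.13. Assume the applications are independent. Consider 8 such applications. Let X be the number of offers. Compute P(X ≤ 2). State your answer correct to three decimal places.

X ~ Binomial(8, 0.13); P(X ≤ 2) = Σ C(8,k) p^k (1−p)^(8−k) over k:
  k=0: C(8,0)·0.13^0·0.87^8 = 0.32821
  k=1: C(8,1)·0.13^1·0.87^7 = 0.39234
  k=2: C(8,2)·0.13^2·0.87^6 = 0.20519
Total = 0.92575

0.926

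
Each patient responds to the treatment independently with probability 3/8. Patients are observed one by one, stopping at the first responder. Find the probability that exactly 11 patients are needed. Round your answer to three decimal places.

0.003

Geometric (trials to first success), p = 0.375.
P(Y = 11) = (1−p)^10 · p = 0.0090949 · 0.375 = 0.00341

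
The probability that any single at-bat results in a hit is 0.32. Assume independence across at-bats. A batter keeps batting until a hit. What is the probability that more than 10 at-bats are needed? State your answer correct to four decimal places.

Y = number of at-bats to the first success; geometric, p = 0.32.
P(Y > 10) = P(first 10 all fail) = (1−p)^10 = 0.021139

0.0211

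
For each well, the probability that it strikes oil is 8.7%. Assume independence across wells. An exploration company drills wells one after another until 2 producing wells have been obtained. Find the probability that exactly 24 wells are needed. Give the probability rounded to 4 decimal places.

Y = trial on which the second success occurs; negative binomial, r=2, p=0.087.
P(Y=24) = C(23,1) · p^2 · (1−p)^22
= 23 · 0.007569 · 0.13501 = 0.023503

0.0235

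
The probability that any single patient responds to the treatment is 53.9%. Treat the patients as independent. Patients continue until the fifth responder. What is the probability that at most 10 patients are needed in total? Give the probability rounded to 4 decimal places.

0.7146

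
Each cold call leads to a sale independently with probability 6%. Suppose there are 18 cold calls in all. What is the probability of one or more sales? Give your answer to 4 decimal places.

P(at least one) = 1 − P(none) = 1 − (1 − 0.06)^18
= 1 − 0.328323 = 0.671677

0.6717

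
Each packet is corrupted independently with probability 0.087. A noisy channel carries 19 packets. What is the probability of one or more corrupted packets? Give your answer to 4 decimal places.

0.8226

P(at least one) = 1 − P(none) = 1 − (1 − 0.087)^19
= 1 − 0.177396 = 0.822604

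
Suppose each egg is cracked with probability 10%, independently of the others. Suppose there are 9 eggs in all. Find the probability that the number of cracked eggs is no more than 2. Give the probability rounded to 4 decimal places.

X ~ Binomial(9, 0.10); P(X ≤ 2) = Σ C(9,k) p^k (1−p)^(9−k) over k:
  k=0: C(9,0)·0.10^0·0.90^9 = 0.387420
  k=1: C(9,1)·0.10^1·0.90^8 = 0.387420
  k=2: C(9,2)·0.10^2·0.90^7 = 0.172187
Total = 0.947028

0.9470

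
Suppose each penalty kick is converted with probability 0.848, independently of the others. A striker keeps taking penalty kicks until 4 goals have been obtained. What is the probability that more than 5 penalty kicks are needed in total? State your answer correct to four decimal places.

0.1685

Needing more than 5 penalty kicks ⇔ fewer than 4 successes in the first 5. With X ~ Binomial(5, 0.848), P(Y > 5) = P(X ≤ 3).
  k=0: C(5,0)·0.848^0·0.152^5 = 0.000081
  k=1: C(5,1)·0.848^1·0.152^4 = 0.002263
  k=2: C(5,2)·0.848^2·0.152^3 = 0.025254
  k=3: C(5,3)·0.848^3·0.152^2 = 0.140888
P(X ≤ 3) = 0.168486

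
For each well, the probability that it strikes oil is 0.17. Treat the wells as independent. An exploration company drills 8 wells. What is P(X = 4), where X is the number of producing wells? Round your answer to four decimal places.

0.0277

X ~ Binomial(n=8, p=0.17).
P(X=4) = C(8,4) · p^4 · (1−p)^4
= 70 · 0.00083521 · 0.47458 = 0.027746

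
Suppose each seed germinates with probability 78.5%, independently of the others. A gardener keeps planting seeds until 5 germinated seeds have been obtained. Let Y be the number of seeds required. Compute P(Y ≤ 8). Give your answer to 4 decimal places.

Finishing within 8 seeds ⇔ at least 5 successes in the first 8. With X ~ Binomial(8, 0.785), P(Y ≤ 8) = 1 − P(X ≤ 4).
  k=0: C(8,0)·0.785^0·0.215^8 = 0.000005
  k=1: C(8,1)·0.785^1·0.215^7 = 0.000133
  k=2: C(8,2)·0.785^2·0.215^6 = 0.001704
  k=3: C(8,3)·0.785^3·0.215^5 = 0.012445
  k=4: C(8,4)·0.785^4·0.215^4 = 0.056798
1 − 0.071085 = 0.928915

0.9289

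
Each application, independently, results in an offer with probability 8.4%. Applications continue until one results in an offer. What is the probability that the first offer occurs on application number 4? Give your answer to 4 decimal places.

0.0646

Geometric (trials to first success), p = 0.084.
P(Y = 4) = (1−p)^3 · p = 0.76858 · 0.084 = 0.064560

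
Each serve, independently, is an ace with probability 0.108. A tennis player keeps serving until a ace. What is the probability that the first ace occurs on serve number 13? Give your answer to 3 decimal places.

Geometric (trials to first success), p = 0.108.
P(Y = 13) = (1−p)^12 · p = 0.25373 · 0.108 = 0.02740

0.027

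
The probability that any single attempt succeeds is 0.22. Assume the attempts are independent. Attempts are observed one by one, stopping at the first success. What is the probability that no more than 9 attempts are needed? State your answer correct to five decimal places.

0.89313

Y = number of attempts to the first success; geometric, p = 0.22.
P(Y ≤ 9) = 1 − (1−p)^9 = 1 − 0.1068689 = 0.8931311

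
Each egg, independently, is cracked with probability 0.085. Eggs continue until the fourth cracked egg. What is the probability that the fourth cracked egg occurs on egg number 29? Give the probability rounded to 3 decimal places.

Y = trial on which the fourth success occurs; negative binomial, r=4, p=0.085.
P(Y=29) = C(28,3) · p^4 · (1−p)^25
= 3276 · 5.2201e-05 · 0.10852 = 0.01856

0.019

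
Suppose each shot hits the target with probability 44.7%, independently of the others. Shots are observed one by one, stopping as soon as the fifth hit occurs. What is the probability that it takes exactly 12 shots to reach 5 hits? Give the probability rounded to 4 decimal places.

0.0931

Y = trial on which the fifth success occurs; negative binomial, r=5, p=0.447.
P(Y=12) = C(11,4) · p^5 · (1−p)^7
= 330 · 0.017846 · 0.015815 = 0.093138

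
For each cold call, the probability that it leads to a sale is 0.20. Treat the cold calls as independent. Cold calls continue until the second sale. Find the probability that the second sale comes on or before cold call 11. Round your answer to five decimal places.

Finishing within 11 cold calls ⇔ at least 2 successes in the first 11. With X ~ Binomial(11, 0.20), P(Y ≤ 11) = 1 − P(X ≤ 1).
  k=0: C(11,0)·0.20^0·0.80^11 = 0.0858993
  k=1: C(11,1)·0.20^1·0.80^10 = 0.2362232
1 − 0.3221225 = 0.6778775

0.67788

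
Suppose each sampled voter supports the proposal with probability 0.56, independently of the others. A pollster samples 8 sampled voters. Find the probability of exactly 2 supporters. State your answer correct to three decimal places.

X ~ Binomial(n=8, p=0.56).
P(X=2) = C(8,2) · p^2 · (1−p)^6
= 28 · 0.3136 · 0.0072563 = 0.06372

0.064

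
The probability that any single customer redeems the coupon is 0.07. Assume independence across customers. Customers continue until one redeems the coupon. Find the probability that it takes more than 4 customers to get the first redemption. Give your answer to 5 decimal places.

Y = number of customers to the first success; geometric, p = 0.07.
P(Y > 4) = P(first 4 all fail) = (1−p)^4 = 0.7480520

0.74805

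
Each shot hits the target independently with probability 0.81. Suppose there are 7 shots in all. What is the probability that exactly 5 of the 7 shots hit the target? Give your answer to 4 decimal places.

0.2643

X ~ Binomial(n=7, p=0.81).
P(X=5) = C(7,5) · p^5 · (1−p)^2
= 21 · 0.34868 · 0.0361 = 0.264333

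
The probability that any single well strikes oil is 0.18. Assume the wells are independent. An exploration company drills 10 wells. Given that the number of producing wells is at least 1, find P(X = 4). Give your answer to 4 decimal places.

0.0777

X ~ Binomial(10, 0.18). Want P(X=4 | X≥1) = P(X=4) / P(X≥1).
P(X=4) = C(10,4)·0.18^4·0.82^6 = 0.067018
P(X≥1) = 1 − 0.137448 = 0.862552
Ratio = 0.067018 / 0.862552 = 0.077698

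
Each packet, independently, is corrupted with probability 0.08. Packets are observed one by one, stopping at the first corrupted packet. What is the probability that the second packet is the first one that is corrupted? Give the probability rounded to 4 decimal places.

0.0736

Geometric (trials to first success), p = 0.08.
P(Y = 2) = (1−p)^1 · p = 0.92 · 0.08 = 0.073600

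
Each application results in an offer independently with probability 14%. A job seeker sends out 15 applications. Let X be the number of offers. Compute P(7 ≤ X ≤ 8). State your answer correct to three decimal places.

X ~ Binomial(15, 0.14); P(7 ≤ X ≤ 8) = Σ C(15,k) p^k (1−p)^(15−k) over k:
  k=7: C(15,7)·0.14^7·0.86^8 = 0.00203
  k=8: C(15,8)·0.14^8·0.86^7 = 0.00033
Total = 0.00236

0.002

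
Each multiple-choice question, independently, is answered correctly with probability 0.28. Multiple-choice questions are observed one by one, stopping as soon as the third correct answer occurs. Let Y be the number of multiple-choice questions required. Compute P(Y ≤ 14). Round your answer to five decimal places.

Finishing within 14 multiple-choice questions ⇔ at least 3 successes in the first 14. With X ~ Binomial(14, 0.28), P(Y ≤ 14) = 1 − P(X ≤ 2).
  k=0: C(14,0)·0.28^0·0.72^14 = 0.0100613
  k=1: C(14,1)·0.28^1·0.72^13 = 0.0547783
  k=2: C(14,2)·0.28^2·0.72^12 = 0.1384674
1 − 0.2033070 = 0.7966930

0.79669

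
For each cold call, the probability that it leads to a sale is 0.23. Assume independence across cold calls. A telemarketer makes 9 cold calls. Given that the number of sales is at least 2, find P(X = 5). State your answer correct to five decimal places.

X ~ Binomial(9, 0.23). Want P(X=5 | X≥2) = P(X=5) / P(X≥2).
P(X=5) = C(9,5)·0.23^5·0.77^4 = 0.0285084
P(X≥2) = 1 − 0.0951517 − 0.2557974 = 0.6490509
Ratio = 0.0285084 / 0.6490509 = 0.0439232

0.04392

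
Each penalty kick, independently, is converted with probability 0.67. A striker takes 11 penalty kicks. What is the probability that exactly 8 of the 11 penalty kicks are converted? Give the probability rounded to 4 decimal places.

X ~ Binomial(n=11, p=0.67).
P(X=8) = C(11,8) · p^8 · (1−p)^3
= 165 · 0.040607 · 0.035937 = 0.240782

0.2408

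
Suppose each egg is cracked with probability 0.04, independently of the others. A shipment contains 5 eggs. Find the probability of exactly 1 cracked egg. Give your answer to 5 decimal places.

X ~ Binomial(n=5, p=0.04).
P(X=1) = C(5,1) · p^1 · (1−p)^4
= 5 · 0.04 · 0.84935 = 0.1698693

0.16987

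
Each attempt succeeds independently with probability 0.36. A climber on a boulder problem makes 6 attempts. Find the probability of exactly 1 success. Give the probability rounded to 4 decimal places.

0.2319

X ~ Binomial(n=6, p=0.36).
P(X=1) = C(6,1) · p^1 · (1−p)^5
= 6 · 0.36 · 0.10737 = 0.231928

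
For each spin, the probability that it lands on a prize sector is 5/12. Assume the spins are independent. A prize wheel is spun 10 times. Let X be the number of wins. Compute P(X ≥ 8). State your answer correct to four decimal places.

0.0163

X ~ Binomial(10, 0.416667); P(X ≥ 8) = Σ C(10,k) p^k (1−p)^(10−k) over k:
  k=8: C(10,8)·0.416667^8·0.583333^2 = 0.013911
  k=9: C(10,9)·0.416667^9·0.583333^1 = 0.002208
  k=10: C(10,10)·0.416667^10·0.583333^0 = 0.000158
Total = 0.016277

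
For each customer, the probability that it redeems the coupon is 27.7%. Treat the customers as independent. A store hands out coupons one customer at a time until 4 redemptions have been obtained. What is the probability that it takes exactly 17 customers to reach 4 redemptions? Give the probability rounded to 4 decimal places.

0.0486

Y = trial on which the fourth success occurs; negative binomial, r=4, p=0.277.
P(Y=17) = C(16,3) · p^4 · (1−p)^13
= 560 · 0.0058873 · 0.01475 = 0.048630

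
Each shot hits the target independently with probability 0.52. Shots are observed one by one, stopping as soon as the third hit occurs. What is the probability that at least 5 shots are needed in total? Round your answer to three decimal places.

0.657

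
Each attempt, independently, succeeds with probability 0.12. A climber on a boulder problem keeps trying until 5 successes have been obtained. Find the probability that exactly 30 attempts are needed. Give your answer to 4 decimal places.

0.0242

Y = trial on which the fifth success occurs; negative binomial, r=5, p=0.12.
P(Y=30) = C(29,4) · p^5 · (1−p)^25
= 23751 · 2.4883e-05 · 0.040932 = 0.024191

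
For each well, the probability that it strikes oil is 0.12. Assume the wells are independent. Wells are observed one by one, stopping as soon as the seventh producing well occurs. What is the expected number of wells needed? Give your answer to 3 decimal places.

58.333

Y = total wells until the seventh success; negative binomial with r=7, p=0.12.
E[Y] = r / p = 7 / 0.12 = 58.33333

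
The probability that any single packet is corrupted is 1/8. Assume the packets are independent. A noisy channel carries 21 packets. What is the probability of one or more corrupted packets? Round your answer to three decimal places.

0.939

P(at least one) = 1 − P(none) = 1 − (1 − 0.125)^21
= 1 − 0.06056 = 0.93944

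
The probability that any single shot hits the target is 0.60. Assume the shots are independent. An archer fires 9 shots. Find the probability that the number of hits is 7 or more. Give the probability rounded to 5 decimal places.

X ~ Binomial(9, 0.60); P(X ≥ 7) = Σ C(9,k) p^k (1−p)^(9−k) over k:
  k=7: C(9,7)·0.60^7·0.40^2 = 0.1612431
  k=8: C(9,8)·0.60^8·0.40^1 = 0.0604662
  k=9: C(9,9)·0.60^9·0.40^0 = 0.0100777
Total = 0.2317870

0.23179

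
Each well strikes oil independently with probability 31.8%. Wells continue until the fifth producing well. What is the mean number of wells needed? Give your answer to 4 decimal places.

15.7233

Y = total wells until the fifth success; negative binomial with r=5, p=0.318.
E[Y] = r / p = 5 / 0.318 = 15.723270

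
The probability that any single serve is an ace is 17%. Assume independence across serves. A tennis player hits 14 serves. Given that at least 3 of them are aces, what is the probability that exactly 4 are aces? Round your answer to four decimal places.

X ~ Binomial(14, 0.17). Want P(X=4 | X≥3) = P(X=4) / P(X≥3).
P(X=4) = C(14,4)·0.17^4·0.83^10 = 0.129721
P(X≥3) = 1 − 0.073637 − 0.211151 − 0.281110 = 0.434103
Ratio = 0.129721 / 0.434103 = 0.298826

0.2988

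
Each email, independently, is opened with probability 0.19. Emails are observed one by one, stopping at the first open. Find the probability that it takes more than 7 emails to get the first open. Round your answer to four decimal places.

0.2288

Y = number of emails to the first success; geometric, p = 0.19.
P(Y > 7) = P(first 7 all fail) = (1−p)^7 = 0.228768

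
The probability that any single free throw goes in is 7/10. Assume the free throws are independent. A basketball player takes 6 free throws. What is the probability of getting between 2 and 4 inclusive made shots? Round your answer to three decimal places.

X ~ Binomial(6, 0.70); P(2 ≤ X ≤ 4) = Σ C(6,k) p^k (1−p)^(6−k) over k:
  k=2: C(6,2)·0.70^2·0.30^4 = 0.05953
  k=3: C(6,3)·0.70^3·0.30^3 = 0.18522
  k=4: C(6,4)·0.70^4·0.30^2 = 0.32414
Total = 0.56889

0.569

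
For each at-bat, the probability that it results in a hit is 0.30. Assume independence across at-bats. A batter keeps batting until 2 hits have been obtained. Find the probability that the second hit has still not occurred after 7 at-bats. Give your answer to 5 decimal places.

0.32942

Needing more than 7 at-bats ⇔ fewer than 2 successes in the first 7. With X ~ Binomial(7, 0.30), P(Y > 7) = P(X ≤ 1).
  k=0: C(7,0)·0.30^0·0.70^7 = 0.0823543
  k=1: C(7,1)·0.30^1·0.70^6 = 0.2470629
P(X ≤ 1) = 0.3294172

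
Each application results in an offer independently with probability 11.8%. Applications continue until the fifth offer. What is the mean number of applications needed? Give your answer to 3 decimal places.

42.373

Y = total applications until the fifth success; negative binomial with r=5, p=0.118.
E[Y] = r / p = 5 / 0.118 = 42.37288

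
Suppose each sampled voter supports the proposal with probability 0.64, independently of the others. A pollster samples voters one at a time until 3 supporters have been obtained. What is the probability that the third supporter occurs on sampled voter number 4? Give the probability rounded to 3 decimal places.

Y = trial on which the third success occurs; negative binomial, r=3, p=0.64.
P(Y=4) = C(3,2) · p^3 · (1−p)^1
= 3 · 0.26214 · 0.36 = 0.28312

0.283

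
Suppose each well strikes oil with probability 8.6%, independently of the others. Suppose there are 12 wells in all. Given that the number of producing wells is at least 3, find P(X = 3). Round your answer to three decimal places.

0.802

X ~ Binomial(12, 0.086). Want P(X=3 | X≥3) = P(X=3) / P(X≥3).
P(X=3) = C(12,3)·0.086^3·0.914^9 = 0.06229
P(X≥3) = 1 − 0.33990 − 0.38378 − 0.19861 = 0.07770
Ratio = 0.06229 / 0.07770 = 0.80168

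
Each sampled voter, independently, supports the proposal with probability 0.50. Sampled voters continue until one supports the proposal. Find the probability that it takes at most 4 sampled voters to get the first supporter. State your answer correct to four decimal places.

0.9375

Y = number of sampled voters to the first success; geometric, p = 0.50.
P(Y ≤ 4) = 1 − (1−p)^4 = 1 − 0.062500 = 0.937500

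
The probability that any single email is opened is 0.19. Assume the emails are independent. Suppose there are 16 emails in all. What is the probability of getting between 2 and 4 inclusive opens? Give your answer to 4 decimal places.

X ~ Binomial(16, 0.19); P(2 ≤ X ≤ 4) = Σ C(16,k) p^k (1−p)^(16−k) over k:
  k=2: C(16,2)·0.19^2·0.81^14 = 0.226714
  k=3: C(16,3)·0.19^3·0.81^13 = 0.248173
  k=4: C(16,4)·0.19^4·0.81^12 = 0.189193
Total = 0.664080

0.6641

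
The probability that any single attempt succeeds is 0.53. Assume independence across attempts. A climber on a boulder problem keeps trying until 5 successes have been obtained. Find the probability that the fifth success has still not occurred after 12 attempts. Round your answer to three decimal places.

Needing more than 12 attempts ⇔ fewer than 5 successes in the first 12. With X ~ Binomial(12, 0.53), P(Y > 12) = P(X ≤ 4).
  k=0: C(12,0)·0.53^0·0.47^12 = 0.00012
  k=1: C(12,1)·0.53^1·0.47^11 = 0.00157
  k=2: C(12,2)·0.53^2·0.47^10 = 0.00975
  k=3: C(12,3)·0.53^3·0.47^9 = 0.03665
  k=4: C(12,4)·0.53^4·0.47^8 = 0.09300
P(X ≤ 4) = 0.14110

0.141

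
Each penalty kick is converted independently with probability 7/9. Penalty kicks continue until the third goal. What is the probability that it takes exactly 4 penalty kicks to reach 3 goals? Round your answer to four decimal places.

0.3137

Y = trial on which the third success occurs; negative binomial, r=3, p=0.777778.
P(Y=4) = C(3,2) · p^3 · (1−p)^1
= 3 · 0.47051 · 0.22222 = 0.313672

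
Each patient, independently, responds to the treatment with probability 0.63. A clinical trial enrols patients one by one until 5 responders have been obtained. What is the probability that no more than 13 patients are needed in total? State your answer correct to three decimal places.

Finishing within 13 patients ⇔ at least 5 successes in the first 13. With X ~ Binomial(13, 0.63), P(Y ≤ 13) = 1 − P(X ≤ 4).
  k=0: C(13,0)·0.63^0·0.37^13 = 0.00000
  k=1: C(13,1)·0.63^1·0.37^12 = 0.00005
  k=2: C(13,2)·0.63^2·0.37^11 = 0.00055
  k=3: C(13,3)·0.63^3·0.37^10 = 0.00344
  k=4: C(13,4)·0.63^4·0.37^9 = 0.01464
1 − 0.01868 = 0.98132

0.981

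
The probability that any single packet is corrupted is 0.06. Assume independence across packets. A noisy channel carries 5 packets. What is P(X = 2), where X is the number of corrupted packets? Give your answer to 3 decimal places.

X ~ Binomial(n=5, p=0.06).
P(X=2) = C(5,2) · p^2 · (1−p)^3
= 10 · 0.0036 · 0.83058 = 0.02990

0.030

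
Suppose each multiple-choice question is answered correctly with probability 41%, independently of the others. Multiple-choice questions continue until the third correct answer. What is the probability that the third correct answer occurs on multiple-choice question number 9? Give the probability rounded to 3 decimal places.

Y = trial on which the third success occurs; negative binomial, r=3, p=0.41.
P(Y=9) = C(8,2) · p^3 · (1−p)^6
= 28 · 0.068921 · 0.042181 = 0.08140

0.081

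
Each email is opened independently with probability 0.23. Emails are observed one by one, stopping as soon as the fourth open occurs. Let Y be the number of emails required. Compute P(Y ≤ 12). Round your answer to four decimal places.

Finishing within 12 emails ⇔ at least 4 successes in the first 12. With X ~ Binomial(12, 0.23), P(Y ≤ 12) = 1 − P(X ≤ 3).
  k=0: C(12,0)·0.23^0·0.77^12 = 0.043440
  k=1: C(12,1)·0.23^1·0.77^11 = 0.155707
  k=2: C(12,2)·0.23^2·0.77^10 = 0.255804
  k=3: C(12,3)·0.23^3·0.77^9 = 0.254696
1 − 0.709647 = 0.290353

0.2904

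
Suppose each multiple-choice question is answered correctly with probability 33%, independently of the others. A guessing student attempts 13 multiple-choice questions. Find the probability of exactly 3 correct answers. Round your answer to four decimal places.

X ~ Binomial(n=13, p=0.33).
P(X=3) = C(13,3) · p^3 · (1−p)^10
= 286 · 0.035937 · 0.018228 = 0.187351

0.1874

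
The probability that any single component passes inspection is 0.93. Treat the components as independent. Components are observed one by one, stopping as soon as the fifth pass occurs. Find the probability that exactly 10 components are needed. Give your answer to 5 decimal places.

Y = trial on which the fifth success occurs; negative binomial, r=5, p=0.93.
P(Y=10) = C(9,4) · p^5 · (1−p)^5
= 126 · 0.69569 · 1.6807e-06 = 0.0001473

0.00015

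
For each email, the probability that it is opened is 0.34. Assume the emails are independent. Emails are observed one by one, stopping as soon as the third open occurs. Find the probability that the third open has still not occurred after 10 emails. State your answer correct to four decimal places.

0.2838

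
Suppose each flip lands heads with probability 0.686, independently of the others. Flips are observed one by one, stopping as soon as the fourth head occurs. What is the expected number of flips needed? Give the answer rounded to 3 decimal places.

5.831

Y = total flips until the fourth success; negative binomial with r=4, p=0.686.
E[Y] = r / p = 4 / 0.686 = 5.83090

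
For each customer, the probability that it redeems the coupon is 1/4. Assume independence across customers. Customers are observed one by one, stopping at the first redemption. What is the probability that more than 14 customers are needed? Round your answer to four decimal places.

Y = number of customers to the first success; geometric, p = 0.25.
P(Y > 14) = P(first 14 all fail) = (1−p)^14 = 0.017818

0.0178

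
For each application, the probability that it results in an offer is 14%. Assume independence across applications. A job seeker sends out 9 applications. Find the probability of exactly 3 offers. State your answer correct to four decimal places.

0.0933

X ~ Binomial(n=9, p=0.14).
P(X=3) = C(9,3) · p^3 · (1−p)^6
= 84 · 0.002744 · 0.40457 = 0.093251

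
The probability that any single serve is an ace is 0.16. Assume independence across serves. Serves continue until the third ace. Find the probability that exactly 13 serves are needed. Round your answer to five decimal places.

Y = trial on which the third success occurs; negative binomial, r=3, p=0.16.
P(Y=13) = C(12,2) · p^3 · (1−p)^10
= 66 · 0.004096 · 0.1749 = 0.0472821

0.04728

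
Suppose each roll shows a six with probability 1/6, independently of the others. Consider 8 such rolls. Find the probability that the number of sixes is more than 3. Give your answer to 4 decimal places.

X ~ Binomial(8, 0.166667); P(X ≥ 4) = Σ C(8,k) p^k (1−p)^(8−k) over k:
  k=4: C(8,4)·0.166667^4·0.833333^4 = 0.026048
  k=5: C(8,5)·0.166667^5·0.833333^3 = 0.004168
  k=6: C(8,6)·0.166667^6·0.833333^2 = 0.000417
  k=7: C(8,7)·0.166667^7·0.833333^1 = 0.000024
  k=8: C(8,8)·0.166667^8·0.833333^0 = 0.000001
Total = 0.030656

0.0307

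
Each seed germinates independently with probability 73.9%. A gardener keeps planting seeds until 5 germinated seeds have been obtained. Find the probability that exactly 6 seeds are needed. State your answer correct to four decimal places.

Y = trial on which the fifth success occurs; negative binomial, r=5, p=0.739.
P(Y=6) = C(5,4) · p^5 · (1−p)^1
= 5 · 0.22041 · 0.261 = 0.287629

0.2876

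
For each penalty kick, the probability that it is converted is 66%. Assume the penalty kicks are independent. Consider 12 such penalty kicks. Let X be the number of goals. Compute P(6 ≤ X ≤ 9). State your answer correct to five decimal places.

0.75792

X ~ Binomial(12, 0.66); P(6 ≤ X ≤ 9) = Σ C(12,k) p^k (1−p)^(12−k) over k:
  k=6: C(12,6)·0.66^6·0.34^6 = 0.1179802
  k=7: C(12,7)·0.66^7·0.34^5 = 0.1963032
  k=8: C(12,8)·0.66^8·0.34^4 = 0.2381619
  k=9: C(12,9)·0.66^9·0.34^3 = 0.2054730
Total = 0.7579183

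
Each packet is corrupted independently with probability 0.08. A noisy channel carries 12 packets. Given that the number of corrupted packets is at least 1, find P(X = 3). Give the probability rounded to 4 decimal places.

0.0841

X ~ Binomial(12, 0.08). Want P(X=3 | X≥1) = P(X=3) / P(X≥1).
P(X=3) = C(12,3)·0.08^3·0.92^9 = 0.053184
P(X≥1) = 1 − 0.367666 = 0.632334
Ratio = 0.053184 / 0.632334 = 0.084108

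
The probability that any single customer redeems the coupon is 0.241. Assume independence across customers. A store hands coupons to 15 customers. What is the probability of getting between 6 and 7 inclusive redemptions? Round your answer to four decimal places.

X ~ Binomial(15, 0.241); P(6 ≤ X ≤ 7) = Σ C(15,k) p^k (1−p)^(15−k) over k:
  k=6: C(15,6)·0.241^6·0.759^9 = 0.081975
  k=7: C(15,7)·0.241^7·0.759^8 = 0.033466
Total = 0.115441

0.1154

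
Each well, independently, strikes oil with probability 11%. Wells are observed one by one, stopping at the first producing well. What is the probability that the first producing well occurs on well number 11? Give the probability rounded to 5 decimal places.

0.03430

Geometric (trials to first success), p = 0.11.
P(Y = 11) = (1−p)^10 · p = 0.31182 · 0.11 = 0.0342999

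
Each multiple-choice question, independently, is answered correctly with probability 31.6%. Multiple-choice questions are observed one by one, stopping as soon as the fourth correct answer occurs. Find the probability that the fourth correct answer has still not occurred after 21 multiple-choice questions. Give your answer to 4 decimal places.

0.0642

Needing more than 21 multiple-choice questions ⇔ fewer than 4 successes in the first 21. With X ~ Binomial(21, 0.316), P(Y > 21) = P(X ≤ 3).
  k=0: C(21,0)·0.316^0·0.684^21 = 0.000344
  k=1: C(21,1)·0.316^1·0.684^20 = 0.003334
  k=2: C(21,2)·0.316^2·0.684^19 = 0.015405
  k=3: C(21,3)·0.316^3·0.684^18 = 0.045074
P(X ≤ 3) = 0.064157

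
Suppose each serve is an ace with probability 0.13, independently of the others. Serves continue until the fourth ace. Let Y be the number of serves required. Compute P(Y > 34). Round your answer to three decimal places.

Needing more than 34 serves ⇔ fewer than 4 successes in the first 34. With X ~ Binomial(34, 0.13), P(Y > 34) = P(X ≤ 3).
  k=0: C(34,0)·0.13^0·0.87^34 = 0.00878
  k=1: C(34,1)·0.13^1·0.87^33 = 0.04462
  k=2: C(34,2)·0.13^2·0.87^32 = 0.11002
  k=3: C(34,3)·0.13^3·0.87^31 = 0.17536
P(X ≤ 3) = 0.33878

0.339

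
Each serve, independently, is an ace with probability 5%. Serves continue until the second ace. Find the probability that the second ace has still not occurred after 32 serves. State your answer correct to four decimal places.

Needing more than 32 serves ⇔ fewer than 2 successes in the first 32. With X ~ Binomial(32, 0.05), P(Y > 32) = P(X ≤ 1).
  k=0: C(32,0)·0.05^0·0.95^32 = 0.193711
  k=1: C(32,1)·0.05^1·0.95^31 = 0.326251
P(X ≤ 1) = 0.519962

0.5200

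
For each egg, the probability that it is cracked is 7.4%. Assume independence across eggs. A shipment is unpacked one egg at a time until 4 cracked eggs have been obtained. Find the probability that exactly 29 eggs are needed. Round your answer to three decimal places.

0.014

Y = trial on which the fourth success occurs; negative binomial, r=4, p=0.074.
P(Y=29) = C(28,3) · p^4 · (1−p)^25
= 3276 · 2.9987e-05 · 0.14631 = 0.01437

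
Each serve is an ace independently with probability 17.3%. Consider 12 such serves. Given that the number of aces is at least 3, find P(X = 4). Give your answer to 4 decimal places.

X ~ Binomial(12, 0.173). Want P(X=4 | X≥3) = P(X=4) / P(X≥3).
P(X=4) = C(12,4)·0.173^4·0.827^8 = 0.097014
P(X≥3) = 1 − 0.102345 − 0.256914 − 0.295591 = 0.345150
Ratio = 0.097014 / 0.345150 = 0.281077

0.2811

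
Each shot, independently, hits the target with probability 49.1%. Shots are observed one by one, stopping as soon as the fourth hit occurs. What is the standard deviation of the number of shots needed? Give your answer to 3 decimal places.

Y = total shots until the fourth success; negative binomial with r=4, p=0.491.
SD(Y) = √[r(1−p)/p²] = √(8.44529) = 2.90608

2.906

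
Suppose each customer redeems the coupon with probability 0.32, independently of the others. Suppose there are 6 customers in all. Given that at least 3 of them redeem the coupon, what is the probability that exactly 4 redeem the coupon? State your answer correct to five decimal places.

X ~ Binomial(6, 0.32). Want P(X=4 | X≥3) = P(X=4) / P(X≥3).
P(X=4) = C(6,4)·0.32^4·0.68^2 = 0.0727292
P(X≥3) = 1 − 0.0988675 − 0.2791552 − 0.3284179 = 0.2935593
Ratio = 0.0727292 / 0.2935593 = 0.2477497

0.24775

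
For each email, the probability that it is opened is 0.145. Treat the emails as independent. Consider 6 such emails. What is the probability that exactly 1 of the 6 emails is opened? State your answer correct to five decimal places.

0.39751

X ~ Binomial(n=6, p=0.145).
P(X=1) = C(6,1) · p^1 · (1−p)^5
= 6 · 0.145 · 0.45691 = 0.3975116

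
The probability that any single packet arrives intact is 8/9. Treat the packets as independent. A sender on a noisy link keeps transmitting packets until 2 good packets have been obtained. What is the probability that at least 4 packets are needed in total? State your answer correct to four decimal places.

0.0343

Needing more than 3 packets ⇔ fewer than 2 successes in the first 3. With X ~ Binomial(3, 0.888889), P(Y > 3) = P(X ≤ 1).
  k=0: C(3,0)·0.888889^0·0.111111^3 = 0.001372
  k=1: C(3,1)·0.888889^1·0.111111^2 = 0.032922
P(X ≤ 1) = 0.034294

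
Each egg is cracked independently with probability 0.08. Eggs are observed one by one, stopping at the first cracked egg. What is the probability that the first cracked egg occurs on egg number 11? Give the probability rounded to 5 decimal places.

Geometric (trials to first success), p = 0.08.
P(Y = 11) = (1−p)^10 · p = 0.43439 · 0.08 = 0.0347511

0.03475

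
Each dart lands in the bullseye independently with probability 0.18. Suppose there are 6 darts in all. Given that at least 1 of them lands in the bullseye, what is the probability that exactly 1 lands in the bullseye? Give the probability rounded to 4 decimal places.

0.5753

X ~ Binomial(6, 0.18). Want P(X=1 | X≥1) = P(X=1) / P(X≥1).
P(X=1) = C(6,1)·0.18^1·0.82^5 = 0.400399
P(X≥1) = 1 − 0.304007 = 0.695993
Ratio = 0.400399 / 0.695993 = 0.575291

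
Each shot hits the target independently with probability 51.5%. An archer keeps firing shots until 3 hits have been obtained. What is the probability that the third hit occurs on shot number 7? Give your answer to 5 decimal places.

Y = trial on which the third success occurs; negative binomial, r=3, p=0.515.
P(Y=7) = C(6,2) · p^3 · (1−p)^4
= 15 · 0.13659 · 0.055331 = 0.1133652

0.11337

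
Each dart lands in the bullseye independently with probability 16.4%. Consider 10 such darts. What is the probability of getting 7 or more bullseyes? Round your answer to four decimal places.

X ~ Binomial(10, 0.164); P(X ≥ 7) = Σ C(10,k) p^k (1−p)^(10−k) over k:
  k=7: C(10,7)·0.164^7·0.836^3 = 0.000224
  k=8: C(10,8)·0.164^8·0.836^2 = 0.000016
  k=9: C(10,9)·0.164^9·0.836^1 = 0.000001
  k=10: C(10,10)·0.164^10·0.836^0 = 0.000000
Total = 0.000241

0.0002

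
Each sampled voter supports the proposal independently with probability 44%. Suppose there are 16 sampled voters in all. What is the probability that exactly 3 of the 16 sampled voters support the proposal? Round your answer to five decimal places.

0.02541

X ~ Binomial(n=16, p=0.44).
P(X=3) = C(16,3) · p^3 · (1−p)^13
= 560 · 0.085184 · 0.00053265 = 0.0254092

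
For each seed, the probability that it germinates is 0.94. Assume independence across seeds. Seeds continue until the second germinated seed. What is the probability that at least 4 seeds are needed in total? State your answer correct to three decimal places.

Needing more than 3 seeds ⇔ fewer than 2 successes in the first 3. With X ~ Binomial(3, 0.94), P(Y > 3) = P(X ≤ 1).
  k=0: C(3,0)·0.94^0·0.06^3 = 0.00022
  k=1: C(3,1)·0.94^1·0.06^2 = 0.01015
P(X ≤ 1) = 0.01037

0.010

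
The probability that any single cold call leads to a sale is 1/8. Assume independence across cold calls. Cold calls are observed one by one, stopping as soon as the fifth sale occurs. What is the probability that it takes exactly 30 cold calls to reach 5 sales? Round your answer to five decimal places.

0.02573

Y = trial on which the fifth success occurs; negative binomial, r=5, p=0.125.
P(Y=30) = C(29,4) · p^5 · (1−p)^25
= 23751 · 3.0518e-05 · 0.035498 = 0.0257296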